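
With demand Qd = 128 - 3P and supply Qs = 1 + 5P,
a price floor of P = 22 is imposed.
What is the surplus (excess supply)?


At P = 22:
Qd = 128 - 3*22 = 62
Qs = 1 + 5*22 = 111
Surplus = Qs - Qd = 111 - 62 = 49

49


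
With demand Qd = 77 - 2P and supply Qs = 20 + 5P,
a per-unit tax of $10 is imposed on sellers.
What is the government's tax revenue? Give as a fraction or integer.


With tax on sellers, new supply: Qs' = 20 + 5(P - 10)
= 5P - 30
New equilibrium quantity:
Q_new = 325/7
Tax revenue = tax * Q_new = 10 * 325/7 = 3250/7

3250/7


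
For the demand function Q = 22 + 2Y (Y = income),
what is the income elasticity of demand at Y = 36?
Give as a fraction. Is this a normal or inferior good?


dQ/dY = 2
At Y = 36: Q = 22 + 2*36 = 94
Ey = (dQ/dY)(Y/Q) = 2 * 36 / 94 = 36/47
Since Ey > 0, this is a normal good.

36/47 (normal good)


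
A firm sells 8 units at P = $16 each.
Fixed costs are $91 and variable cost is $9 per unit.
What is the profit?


Total Revenue = P * Q = 16 * 8 = $128
Total Cost = FC + VC*Q = 91 + 9*8 = $163
Profit = TR - TC = 128 - 163 = $-35

$-35


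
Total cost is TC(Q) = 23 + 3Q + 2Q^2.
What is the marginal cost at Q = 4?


MC = dTC/dQ = 3 + 2*2*Q
At Q = 4:
MC = 3 + 4*4
MC = 3 + 16 = 19

19


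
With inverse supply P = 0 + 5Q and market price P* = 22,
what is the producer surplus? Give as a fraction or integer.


Minimum supply price (at Q=0): P_min = 0
Quantity supplied at P* = 22:
Q* = (22 - 0)/5 = 22/5
PS = (1/2) * Q* * (P* - P_min)
PS = (1/2) * 22/5 * (22 - 0)
PS = (1/2) * 22/5 * 22 = 242/5

242/5


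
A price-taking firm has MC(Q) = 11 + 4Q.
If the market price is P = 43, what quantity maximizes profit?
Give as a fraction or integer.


In perfect competition, profit is maximized where P = MC.
43 = 11 + 4Q
32 = 4Q
Q* = 32/4 = 8

8


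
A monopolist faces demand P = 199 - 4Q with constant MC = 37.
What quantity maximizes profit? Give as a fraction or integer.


TR = P*Q = (199 - 4Q)Q = 199Q - 4Q^2
MR = dTR/dQ = 199 - 8Q
Set MR = MC:
199 - 8Q = 37
162 = 8Q
Q* = 162/8 = 81/4

81/4


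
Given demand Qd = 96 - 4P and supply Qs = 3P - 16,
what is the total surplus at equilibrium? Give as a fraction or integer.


Find equilibrium: 96 - 4P = 3P - 16
96 + 16 = 7P
P* = 112/7 = 16
Q* = 3*16 - 16 = 32
Inverse demand: P = 24 - Q/4, so P_max = 24
Inverse supply: P = 16/3 + Q/3, so P_min = 16/3
CS = (1/2) * 32 * (24 - 16) = 128
PS = (1/2) * 32 * (16 - 16/3) = 512/3
TS = CS + PS = 128 + 512/3 = 896/3

896/3


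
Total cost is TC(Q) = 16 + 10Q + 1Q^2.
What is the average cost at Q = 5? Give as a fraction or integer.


TC(5) = 16 + 10*5 + 1*5^2
TC(5) = 16 + 50 + 25 = 91
AC = TC/Q = 91/5 = 91/5

91/5


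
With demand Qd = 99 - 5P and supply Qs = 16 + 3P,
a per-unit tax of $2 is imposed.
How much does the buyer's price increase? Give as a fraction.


With a per-unit tax, the buyer's price increase depends on relative slopes.
Supply slope: d = 3, Demand slope: b = 5
Buyer's price increase = d * tax / (b + d)
= 3 * 2 / (5 + 3)
= 6 / 8 = 3/4

3/4


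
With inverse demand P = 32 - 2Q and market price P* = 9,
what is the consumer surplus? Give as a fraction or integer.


Maximum willingness to pay (at Q=0): P_max = 32
Quantity demanded at P* = 9:
Q* = (32 - 9)/2 = 23/2
CS = (1/2) * Q* * (P_max - P*)
CS = (1/2) * 23/2 * (32 - 9)
CS = (1/2) * 23/2 * 23 = 529/4

529/4


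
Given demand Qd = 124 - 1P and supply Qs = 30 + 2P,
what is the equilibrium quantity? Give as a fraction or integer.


First find equilibrium price:
124 - 1P = 30 + 2P
P* = 94/3 = 94/3
Then substitute into demand:
Q* = 124 - 1 * 94/3 = 278/3

278/3


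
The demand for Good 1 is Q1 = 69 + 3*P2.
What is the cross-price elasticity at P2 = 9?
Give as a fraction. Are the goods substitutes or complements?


dQ1/dP2 = 3
At P2 = 9: Q1 = 69 + 3*9 = 96
Exy = (dQ1/dP2)(P2/Q1) = 3 * 9 / 96 = 9/32
Since Exy > 0, the goods are substitutes.

9/32 (substitutes)


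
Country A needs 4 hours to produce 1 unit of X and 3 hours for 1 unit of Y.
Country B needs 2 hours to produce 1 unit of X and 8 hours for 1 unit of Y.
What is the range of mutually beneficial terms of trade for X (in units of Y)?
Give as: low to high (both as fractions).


Opportunity cost of X for Country A = hours_X / hours_Y = 4/3 = 4/3 units of Y
Opportunity cost of X for Country B = hours_X / hours_Y = 2/8 = 1/4 units of Y
Terms of trade must be between the two opportunity costs.
Range: 1/4 to 4/3

1/4 to 4/3


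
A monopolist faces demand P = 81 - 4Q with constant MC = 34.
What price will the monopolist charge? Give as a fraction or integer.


MR = 81 - 8Q
Set MR = MC: 81 - 8Q = 34
Q* = 47/8
Substitute into demand:
P* = 81 - 4*47/8 = 115/2

115/2


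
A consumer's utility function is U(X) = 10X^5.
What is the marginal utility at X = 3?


MU = dU/dX = 10*5*X^(5-1)
MU = 50*X^4
At X = 3:
MU = 50 * 3^4
MU = 50 * 81 = 4050

4050


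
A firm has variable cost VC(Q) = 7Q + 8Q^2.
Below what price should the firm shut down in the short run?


AVC(Q) = VC(Q)/Q = 7 + 8Q
AVC is increasing in Q, so minimum AVC is at Q -> 0+.
Min AVC = 7
The firm should shut down if P < 7.

7


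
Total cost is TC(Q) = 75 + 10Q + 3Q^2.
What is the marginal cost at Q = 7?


MC = dTC/dQ = 10 + 2*3*Q
At Q = 7:
MC = 10 + 6*7
MC = 10 + 42 = 52

52


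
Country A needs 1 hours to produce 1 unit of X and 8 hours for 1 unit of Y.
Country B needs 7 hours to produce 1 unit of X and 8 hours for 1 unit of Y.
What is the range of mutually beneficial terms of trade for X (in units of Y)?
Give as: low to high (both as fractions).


Opportunity cost of X for Country A = hours_X / hours_Y = 1/8 = 1/8 units of Y
Opportunity cost of X for Country B = hours_X / hours_Y = 7/8 = 7/8 units of Y
Terms of trade must be between the two opportunity costs.
Range: 1/8 to 7/8

1/8 to 7/8


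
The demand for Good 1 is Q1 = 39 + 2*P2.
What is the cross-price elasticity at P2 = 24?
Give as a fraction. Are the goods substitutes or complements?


dQ1/dP2 = 2
At P2 = 24: Q1 = 39 + 2*24 = 87
Exy = (dQ1/dP2)(P2/Q1) = 2 * 24 / 87 = 16/29
Since Exy > 0, the goods are substitutes.

16/29 (substitutes)


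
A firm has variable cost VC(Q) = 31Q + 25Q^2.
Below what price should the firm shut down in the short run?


AVC(Q) = VC(Q)/Q = 31 + 25Q
AVC is increasing in Q, so minimum AVC is at Q -> 0+.
Min AVC = 31
The firm should shut down if P < 31.

31


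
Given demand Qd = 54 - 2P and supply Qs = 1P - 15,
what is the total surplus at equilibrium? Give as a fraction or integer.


Find equilibrium: 54 - 2P = 1P - 15
54 + 15 = 3P
P* = 69/3 = 23
Q* = 1*23 - 15 = 8
Inverse demand: P = 27 - Q/2, so P_max = 27
Inverse supply: P = 15 + Q/1, so P_min = 15
CS = (1/2) * 8 * (27 - 23) = 16
PS = (1/2) * 8 * (23 - 15) = 32
TS = CS + PS = 16 + 32 = 48

48


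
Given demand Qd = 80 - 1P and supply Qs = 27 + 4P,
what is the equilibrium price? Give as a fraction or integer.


At equilibrium, Qd = Qs.
80 - 1P = 27 + 4P
80 - 27 = 1P + 4P
53 = 5P
P* = 53/5 = 53/5

53/5


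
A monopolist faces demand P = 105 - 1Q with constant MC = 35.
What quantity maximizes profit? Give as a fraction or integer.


TR = P*Q = (105 - 1Q)Q = 105Q - 1Q^2
MR = dTR/dQ = 105 - 2Q
Set MR = MC:
105 - 2Q = 35
70 = 2Q
Q* = 70/2 = 35

35


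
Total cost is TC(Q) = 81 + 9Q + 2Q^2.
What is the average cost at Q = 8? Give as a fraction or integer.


TC(8) = 81 + 9*8 + 2*8^2
TC(8) = 81 + 72 + 128 = 281
AC = TC/Q = 281/8 = 281/8

281/8


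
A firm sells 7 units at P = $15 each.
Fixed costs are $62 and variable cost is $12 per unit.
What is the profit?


Total Revenue = P * Q = 15 * 7 = $105
Total Cost = FC + VC*Q = 62 + 12*7 = $146
Profit = TR - TC = 105 - 146 = $-41

$-41


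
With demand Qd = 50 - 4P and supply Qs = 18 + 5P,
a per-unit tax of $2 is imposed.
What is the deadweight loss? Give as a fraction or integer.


Pre-tax equilibrium quantity: Q* = 322/9
Post-tax equilibrium quantity: Q_tax = 94/3
Reduction in quantity: Q* - Q_tax = 40/9
DWL = (1/2) * tax * (Q* - Q_tax)
DWL = (1/2) * 2 * 40/9 = 40/9

40/9


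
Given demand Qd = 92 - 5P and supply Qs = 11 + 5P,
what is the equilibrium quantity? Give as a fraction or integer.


First find equilibrium price:
92 - 5P = 11 + 5P
P* = 81/10 = 81/10
Then substitute into demand:
Q* = 92 - 5 * 81/10 = 103/2

103/2


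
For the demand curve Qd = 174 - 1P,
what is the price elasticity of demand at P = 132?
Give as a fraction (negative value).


dQ/dP = -1
At P = 132: Q = 174 - 1*132 = 42
E = (dQ/dP)(P/Q) = (-1)(132/42) = -22/7

-22/7


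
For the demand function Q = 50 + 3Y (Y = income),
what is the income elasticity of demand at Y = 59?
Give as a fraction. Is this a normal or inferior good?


dQ/dY = 3
At Y = 59: Q = 50 + 3*59 = 227
Ey = (dQ/dY)(Y/Q) = 3 * 59 / 227 = 177/227
Since Ey > 0, this is a normal good.

177/227 (normal good)


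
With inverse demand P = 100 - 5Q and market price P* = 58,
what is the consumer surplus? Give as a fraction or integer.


Maximum willingness to pay (at Q=0): P_max = 100
Quantity demanded at P* = 58:
Q* = (100 - 58)/5 = 42/5
CS = (1/2) * Q* * (P_max - P*)
CS = (1/2) * 42/5 * (100 - 58)
CS = (1/2) * 42/5 * 42 = 882/5

882/5


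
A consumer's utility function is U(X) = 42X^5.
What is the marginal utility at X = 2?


MU = dU/dX = 42*5*X^(5-1)
MU = 210*X^4
At X = 2:
MU = 210 * 2^4
MU = 210 * 16 = 3360

3360


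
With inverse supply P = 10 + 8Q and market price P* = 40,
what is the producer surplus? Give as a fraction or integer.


Minimum supply price (at Q=0): P_min = 10
Quantity supplied at P* = 40:
Q* = (40 - 10)/8 = 15/4
PS = (1/2) * Q* * (P* - P_min)
PS = (1/2) * 15/4 * (40 - 10)
PS = (1/2) * 15/4 * 30 = 225/4

225/4


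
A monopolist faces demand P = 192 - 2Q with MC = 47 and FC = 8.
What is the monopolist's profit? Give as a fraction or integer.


MR = MC: 192 - 4Q = 47
Q* = 145/4
P* = 192 - 2*145/4 = 239/2
Profit = (P* - MC)*Q* - FC
= (239/2 - 47)*145/4 - 8
= 145/2*145/4 - 8
= 21025/8 - 8 = 20961/8

20961/8


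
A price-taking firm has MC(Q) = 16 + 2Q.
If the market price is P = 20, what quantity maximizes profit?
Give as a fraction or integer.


In perfect competition, profit is maximized where P = MC.
20 = 16 + 2Q
4 = 2Q
Q* = 4/2 = 2

2


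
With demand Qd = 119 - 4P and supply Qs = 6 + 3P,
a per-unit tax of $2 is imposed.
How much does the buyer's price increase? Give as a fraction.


With a per-unit tax, the buyer's price increase depends on relative slopes.
Supply slope: d = 3, Demand slope: b = 4
Buyer's price increase = d * tax / (b + d)
= 3 * 2 / (4 + 3)
= 6 / 7 = 6/7

6/7


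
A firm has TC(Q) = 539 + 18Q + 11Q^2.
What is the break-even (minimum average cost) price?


AC(Q) = 539/Q + 18 + 11Q
To minimize: dAC/dQ = -539/Q^2 + 11 = 0
Q^2 = 539/11 = 49
Q* = 7
Min AC = 539/7 + 18 + 11*7
Min AC = 77 + 18 + 77 = 172

172


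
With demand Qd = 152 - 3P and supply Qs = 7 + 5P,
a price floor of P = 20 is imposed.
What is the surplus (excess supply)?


At P = 20:
Qd = 152 - 3*20 = 92
Qs = 7 + 5*20 = 107
Surplus = Qs - Qd = 107 - 92 = 15

15


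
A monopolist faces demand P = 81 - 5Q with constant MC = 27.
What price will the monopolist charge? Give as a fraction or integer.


MR = 81 - 10Q
Set MR = MC: 81 - 10Q = 27
Q* = 27/5
Substitute into demand:
P* = 81 - 5*27/5 = 54

54


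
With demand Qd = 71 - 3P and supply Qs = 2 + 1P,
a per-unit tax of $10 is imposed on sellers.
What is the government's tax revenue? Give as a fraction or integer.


With tax on sellers, new supply: Qs' = 2 + 1(P - 10)
= 1P - 8
New equilibrium quantity:
Q_new = 47/4
Tax revenue = tax * Q_new = 10 * 47/4 = 235/2

235/2


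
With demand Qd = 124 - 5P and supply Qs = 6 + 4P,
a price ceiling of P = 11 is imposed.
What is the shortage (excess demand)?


At P = 11:
Qd = 124 - 5*11 = 69
Qs = 6 + 4*11 = 50
Shortage = Qd - Qs = 69 - 50 = 19

19


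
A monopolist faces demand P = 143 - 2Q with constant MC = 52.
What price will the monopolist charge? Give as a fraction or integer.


MR = 143 - 4Q
Set MR = MC: 143 - 4Q = 52
Q* = 91/4
Substitute into demand:
P* = 143 - 2*91/4 = 195/2

195/2


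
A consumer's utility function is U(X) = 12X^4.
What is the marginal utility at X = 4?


MU = dU/dX = 12*4*X^(4-1)
MU = 48*X^3
At X = 4:
MU = 48 * 4^3
MU = 48 * 64 = 3072

3072


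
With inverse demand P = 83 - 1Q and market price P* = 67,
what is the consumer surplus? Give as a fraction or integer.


Maximum willingness to pay (at Q=0): P_max = 83
Quantity demanded at P* = 67:
Q* = (83 - 67)/1 = 16
CS = (1/2) * Q* * (P_max - P*)
CS = (1/2) * 16 * (83 - 67)
CS = (1/2) * 16 * 16 = 128

128


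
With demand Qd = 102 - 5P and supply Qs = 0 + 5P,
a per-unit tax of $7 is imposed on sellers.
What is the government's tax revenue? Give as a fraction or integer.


With tax on sellers, new supply: Qs' = 0 + 5(P - 7)
= 5P - 35
New equilibrium quantity:
Q_new = 67/2
Tax revenue = tax * Q_new = 7 * 67/2 = 469/2

469/2


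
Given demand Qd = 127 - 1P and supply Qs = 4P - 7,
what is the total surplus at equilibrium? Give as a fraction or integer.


Find equilibrium: 127 - 1P = 4P - 7
127 + 7 = 5P
P* = 134/5 = 134/5
Q* = 4*134/5 - 7 = 501/5
Inverse demand: P = 127 - Q/1, so P_max = 127
Inverse supply: P = 7/4 + Q/4, so P_min = 7/4
CS = (1/2) * 501/5 * (127 - 134/5) = 251001/50
PS = (1/2) * 501/5 * (134/5 - 7/4) = 251001/200
TS = CS + PS = 251001/50 + 251001/200 = 251001/40

251001/40


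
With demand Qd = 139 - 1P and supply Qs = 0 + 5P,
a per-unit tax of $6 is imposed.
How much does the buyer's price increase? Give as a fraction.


With a per-unit tax, the buyer's price increase depends on relative slopes.
Supply slope: d = 5, Demand slope: b = 1
Buyer's price increase = d * tax / (b + d)
= 5 * 6 / (1 + 5)
= 30 / 6 = 5

5


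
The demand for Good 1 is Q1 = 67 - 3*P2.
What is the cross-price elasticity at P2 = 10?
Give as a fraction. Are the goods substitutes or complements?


dQ1/dP2 = -3
At P2 = 10: Q1 = 67 - 3*10 = 37
Exy = (dQ1/dP2)(P2/Q1) = -3 * 10 / 37 = -30/37
Since Exy < 0, the goods are complements.

-30/37 (complements)


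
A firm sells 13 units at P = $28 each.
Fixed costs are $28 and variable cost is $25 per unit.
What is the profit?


Total Revenue = P * Q = 28 * 13 = $364
Total Cost = FC + VC*Q = 28 + 25*13 = $353
Profit = TR - TC = 364 - 353 = $11

$11


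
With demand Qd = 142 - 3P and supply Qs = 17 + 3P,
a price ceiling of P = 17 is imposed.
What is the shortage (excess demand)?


At P = 17:
Qd = 142 - 3*17 = 91
Qs = 17 + 3*17 = 68
Shortage = Qd - Qs = 91 - 68 = 23

23


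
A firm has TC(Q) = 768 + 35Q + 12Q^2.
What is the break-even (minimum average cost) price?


AC(Q) = 768/Q + 35 + 12Q
To minimize: dAC/dQ = -768/Q^2 + 12 = 0
Q^2 = 768/12 = 64
Q* = 8
Min AC = 768/8 + 35 + 12*8
Min AC = 96 + 35 + 96 = 227

227


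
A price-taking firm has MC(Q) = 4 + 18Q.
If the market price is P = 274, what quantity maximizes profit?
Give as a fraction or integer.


In perfect competition, profit is maximized where P = MC.
274 = 4 + 18Q
270 = 18Q
Q* = 270/18 = 15

15


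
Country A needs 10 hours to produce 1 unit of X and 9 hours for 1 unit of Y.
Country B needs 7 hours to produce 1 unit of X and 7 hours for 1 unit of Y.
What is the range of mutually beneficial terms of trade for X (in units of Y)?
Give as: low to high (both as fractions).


Opportunity cost of X for Country A = hours_X / hours_Y = 10/9 = 10/9 units of Y
Opportunity cost of X for Country B = hours_X / hours_Y = 7/7 = 1 units of Y
Terms of trade must be between the two opportunity costs.
Range: 1 to 10/9

1 to 10/9


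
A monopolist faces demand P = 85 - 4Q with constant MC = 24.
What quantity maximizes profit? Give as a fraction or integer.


TR = P*Q = (85 - 4Q)Q = 85Q - 4Q^2
MR = dTR/dQ = 85 - 8Q
Set MR = MC:
85 - 8Q = 24
61 = 8Q
Q* = 61/8 = 61/8

61/8


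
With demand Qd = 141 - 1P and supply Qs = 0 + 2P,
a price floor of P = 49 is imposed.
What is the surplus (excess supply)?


At P = 49:
Qd = 141 - 1*49 = 92
Qs = 0 + 2*49 = 98
Surplus = Qs - Qd = 98 - 92 = 6

6


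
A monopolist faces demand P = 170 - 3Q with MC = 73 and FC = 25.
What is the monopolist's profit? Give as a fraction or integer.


MR = MC: 170 - 6Q = 73
Q* = 97/6
P* = 170 - 3*97/6 = 243/2
Profit = (P* - MC)*Q* - FC
= (243/2 - 73)*97/6 - 25
= 97/2*97/6 - 25
= 9409/12 - 25 = 9109/12

9109/12


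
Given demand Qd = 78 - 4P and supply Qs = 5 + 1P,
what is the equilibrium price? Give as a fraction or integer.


At equilibrium, Qd = Qs.
78 - 4P = 5 + 1P
78 - 5 = 4P + 1P
73 = 5P
P* = 73/5 = 73/5

73/5


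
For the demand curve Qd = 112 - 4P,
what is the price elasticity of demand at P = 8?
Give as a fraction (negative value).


dQ/dP = -4
At P = 8: Q = 112 - 4*8 = 80
E = (dQ/dP)(P/Q) = (-4)(8/80) = -2/5

-2/5


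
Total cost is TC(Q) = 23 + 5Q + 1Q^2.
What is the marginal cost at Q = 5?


MC = dTC/dQ = 5 + 2*1*Q
At Q = 5:
MC = 5 + 2*5
MC = 5 + 10 = 15

15


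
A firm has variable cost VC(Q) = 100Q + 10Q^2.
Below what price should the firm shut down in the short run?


AVC(Q) = VC(Q)/Q = 100 + 10Q
AVC is increasing in Q, so minimum AVC is at Q -> 0+.
Min AVC = 100
The firm should shut down if P < 100.

100


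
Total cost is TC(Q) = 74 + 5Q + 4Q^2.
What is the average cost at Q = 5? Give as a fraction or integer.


TC(5) = 74 + 5*5 + 4*5^2
TC(5) = 74 + 25 + 100 = 199
AC = TC/Q = 199/5 = 199/5

199/5


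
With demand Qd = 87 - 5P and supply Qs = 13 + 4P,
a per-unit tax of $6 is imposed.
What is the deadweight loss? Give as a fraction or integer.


Pre-tax equilibrium quantity: Q* = 413/9
Post-tax equilibrium quantity: Q_tax = 293/9
Reduction in quantity: Q* - Q_tax = 40/3
DWL = (1/2) * tax * (Q* - Q_tax)
DWL = (1/2) * 6 * 40/3 = 40

40


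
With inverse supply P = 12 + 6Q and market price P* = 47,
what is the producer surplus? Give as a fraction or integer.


Minimum supply price (at Q=0): P_min = 12
Quantity supplied at P* = 47:
Q* = (47 - 12)/6 = 35/6
PS = (1/2) * Q* * (P* - P_min)
PS = (1/2) * 35/6 * (47 - 12)
PS = (1/2) * 35/6 * 35 = 1225/12

1225/12


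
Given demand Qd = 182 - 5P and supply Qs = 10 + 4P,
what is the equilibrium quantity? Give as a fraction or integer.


First find equilibrium price:
182 - 5P = 10 + 4P
P* = 172/9 = 172/9
Then substitute into demand:
Q* = 182 - 5 * 172/9 = 778/9

778/9


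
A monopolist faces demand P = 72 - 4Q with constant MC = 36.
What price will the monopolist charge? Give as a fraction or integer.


MR = 72 - 8Q
Set MR = MC: 72 - 8Q = 36
Q* = 9/2
Substitute into demand:
P* = 72 - 4*9/2 = 54

54


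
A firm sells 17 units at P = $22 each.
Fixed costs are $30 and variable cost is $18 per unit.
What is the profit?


Total Revenue = P * Q = 22 * 17 = $374
Total Cost = FC + VC*Q = 30 + 18*17 = $336
Profit = TR - TC = 374 - 336 = $38

$38


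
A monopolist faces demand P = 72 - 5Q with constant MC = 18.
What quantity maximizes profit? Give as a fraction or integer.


TR = P*Q = (72 - 5Q)Q = 72Q - 5Q^2
MR = dTR/dQ = 72 - 10Q
Set MR = MC:
72 - 10Q = 18
54 = 10Q
Q* = 54/10 = 27/5

27/5


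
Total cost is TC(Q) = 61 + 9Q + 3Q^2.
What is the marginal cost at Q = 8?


MC = dTC/dQ = 9 + 2*3*Q
At Q = 8:
MC = 9 + 6*8
MC = 9 + 48 = 57

57


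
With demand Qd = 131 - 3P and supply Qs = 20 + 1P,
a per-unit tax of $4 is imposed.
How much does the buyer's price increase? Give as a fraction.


With a per-unit tax, the buyer's price increase depends on relative slopes.
Supply slope: d = 1, Demand slope: b = 3
Buyer's price increase = d * tax / (b + d)
= 1 * 4 / (3 + 1)
= 4 / 4 = 1

1


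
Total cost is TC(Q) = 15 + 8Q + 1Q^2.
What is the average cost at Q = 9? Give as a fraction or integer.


TC(9) = 15 + 8*9 + 1*9^2
TC(9) = 15 + 72 + 81 = 168
AC = TC/Q = 168/9 = 56/3

56/3


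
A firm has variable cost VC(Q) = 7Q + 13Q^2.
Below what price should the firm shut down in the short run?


AVC(Q) = VC(Q)/Q = 7 + 13Q
AVC is increasing in Q, so minimum AVC is at Q -> 0+.
Min AVC = 7
The firm should shut down if P < 7.

7


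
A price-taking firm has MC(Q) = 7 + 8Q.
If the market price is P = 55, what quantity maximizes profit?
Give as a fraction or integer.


In perfect competition, profit is maximized where P = MC.
55 = 7 + 8Q
48 = 8Q
Q* = 48/8 = 6

6


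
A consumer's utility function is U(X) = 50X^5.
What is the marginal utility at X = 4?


MU = dU/dX = 50*5*X^(5-1)
MU = 250*X^4
At X = 4:
MU = 250 * 4^4
MU = 250 * 256 = 64000

64000


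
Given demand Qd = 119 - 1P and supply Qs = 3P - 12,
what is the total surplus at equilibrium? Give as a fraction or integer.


Find equilibrium: 119 - 1P = 3P - 12
119 + 12 = 4P
P* = 131/4 = 131/4
Q* = 3*131/4 - 12 = 345/4
Inverse demand: P = 119 - Q/1, so P_max = 119
Inverse supply: P = 4 + Q/3, so P_min = 4
CS = (1/2) * 345/4 * (119 - 131/4) = 119025/32
PS = (1/2) * 345/4 * (131/4 - 4) = 39675/32
TS = CS + PS = 119025/32 + 39675/32 = 39675/8

39675/8


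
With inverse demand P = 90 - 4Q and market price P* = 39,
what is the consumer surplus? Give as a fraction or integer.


Maximum willingness to pay (at Q=0): P_max = 90
Quantity demanded at P* = 39:
Q* = (90 - 39)/4 = 51/4
CS = (1/2) * Q* * (P_max - P*)
CS = (1/2) * 51/4 * (90 - 39)
CS = (1/2) * 51/4 * 51 = 2601/8

2601/8


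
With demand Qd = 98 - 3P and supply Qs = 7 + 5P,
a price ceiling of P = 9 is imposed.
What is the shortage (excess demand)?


At P = 9:
Qd = 98 - 3*9 = 71
Qs = 7 + 5*9 = 52
Shortage = Qd - Qs = 71 - 52 = 19

19


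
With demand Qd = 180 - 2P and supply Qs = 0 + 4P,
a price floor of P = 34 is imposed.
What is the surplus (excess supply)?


At P = 34:
Qd = 180 - 2*34 = 112
Qs = 0 + 4*34 = 136
Surplus = Qs - Qd = 136 - 112 = 24

24


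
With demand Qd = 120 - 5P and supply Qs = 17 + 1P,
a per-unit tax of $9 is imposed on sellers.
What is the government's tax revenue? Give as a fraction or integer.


With tax on sellers, new supply: Qs' = 17 + 1(P - 9)
= 8 + 1P
New equilibrium quantity:
Q_new = 80/3
Tax revenue = tax * Q_new = 9 * 80/3 = 240

240


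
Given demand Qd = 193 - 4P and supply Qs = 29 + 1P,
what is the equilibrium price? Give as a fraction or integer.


At equilibrium, Qd = Qs.
193 - 4P = 29 + 1P
193 - 29 = 4P + 1P
164 = 5P
P* = 164/5 = 164/5

164/5


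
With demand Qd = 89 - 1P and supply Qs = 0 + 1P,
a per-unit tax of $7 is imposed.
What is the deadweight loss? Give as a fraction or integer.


Pre-tax equilibrium quantity: Q* = 89/2
Post-tax equilibrium quantity: Q_tax = 41
Reduction in quantity: Q* - Q_tax = 7/2
DWL = (1/2) * tax * (Q* - Q_tax)
DWL = (1/2) * 7 * 7/2 = 49/4

49/4


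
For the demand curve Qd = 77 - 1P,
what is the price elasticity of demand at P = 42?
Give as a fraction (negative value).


dQ/dP = -1
At P = 42: Q = 77 - 1*42 = 35
E = (dQ/dP)(P/Q) = (-1)(42/35) = -6/5

-6/5


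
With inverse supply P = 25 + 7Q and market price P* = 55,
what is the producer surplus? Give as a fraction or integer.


Minimum supply price (at Q=0): P_min = 25
Quantity supplied at P* = 55:
Q* = (55 - 25)/7 = 30/7
PS = (1/2) * Q* * (P* - P_min)
PS = (1/2) * 30/7 * (55 - 25)
PS = (1/2) * 30/7 * 30 = 450/7

450/7


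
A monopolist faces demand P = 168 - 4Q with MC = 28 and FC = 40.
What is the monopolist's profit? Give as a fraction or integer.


MR = MC: 168 - 8Q = 28
Q* = 35/2
P* = 168 - 4*35/2 = 98
Profit = (P* - MC)*Q* - FC
= (98 - 28)*35/2 - 40
= 70*35/2 - 40
= 1225 - 40 = 1185

1185


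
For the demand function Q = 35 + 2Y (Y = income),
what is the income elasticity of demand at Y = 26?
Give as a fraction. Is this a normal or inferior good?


dQ/dY = 2
At Y = 26: Q = 35 + 2*26 = 87
Ey = (dQ/dY)(Y/Q) = 2 * 26 / 87 = 52/87
Since Ey > 0, this is a normal good.

52/87 (normal good)


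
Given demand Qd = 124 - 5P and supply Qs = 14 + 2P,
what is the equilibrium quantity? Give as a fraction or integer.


First find equilibrium price:
124 - 5P = 14 + 2P
P* = 110/7 = 110/7
Then substitute into demand:
Q* = 124 - 5 * 110/7 = 318/7

318/7


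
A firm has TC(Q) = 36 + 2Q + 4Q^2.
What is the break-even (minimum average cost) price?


AC(Q) = 36/Q + 2 + 4Q
To minimize: dAC/dQ = -36/Q^2 + 4 = 0
Q^2 = 36/4 = 9
Q* = 3
Min AC = 36/3 + 2 + 4*3
Min AC = 12 + 2 + 12 = 26

26


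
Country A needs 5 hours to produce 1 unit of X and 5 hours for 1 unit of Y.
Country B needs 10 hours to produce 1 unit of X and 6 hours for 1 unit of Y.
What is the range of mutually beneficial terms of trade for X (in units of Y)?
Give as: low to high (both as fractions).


Opportunity cost of X for Country A = hours_X / hours_Y = 5/5 = 1 units of Y
Opportunity cost of X for Country B = hours_X / hours_Y = 10/6 = 5/3 units of Y
Terms of trade must be between the two opportunity costs.
Range: 1 to 5/3

1 to 5/3


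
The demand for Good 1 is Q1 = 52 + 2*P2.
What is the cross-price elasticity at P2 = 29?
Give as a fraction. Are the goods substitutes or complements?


dQ1/dP2 = 2
At P2 = 29: Q1 = 52 + 2*29 = 110
Exy = (dQ1/dP2)(P2/Q1) = 2 * 29 / 110 = 29/55
Since Exy > 0, the goods are substitutes.

29/55 (substitutes)


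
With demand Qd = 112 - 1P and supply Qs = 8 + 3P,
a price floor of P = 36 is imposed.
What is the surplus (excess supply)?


At P = 36:
Qd = 112 - 1*36 = 76
Qs = 8 + 3*36 = 116
Surplus = Qs - Qd = 116 - 76 = 40

40


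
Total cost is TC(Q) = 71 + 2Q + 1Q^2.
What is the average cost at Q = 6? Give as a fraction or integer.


TC(6) = 71 + 2*6 + 1*6^2
TC(6) = 71 + 12 + 36 = 119
AC = TC/Q = 119/6 = 119/6

119/6


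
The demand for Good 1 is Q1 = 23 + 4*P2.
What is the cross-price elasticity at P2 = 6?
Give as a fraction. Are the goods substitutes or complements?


dQ1/dP2 = 4
At P2 = 6: Q1 = 23 + 4*6 = 47
Exy = (dQ1/dP2)(P2/Q1) = 4 * 6 / 47 = 24/47
Since Exy > 0, the goods are substitutes.

24/47 (substitutes)


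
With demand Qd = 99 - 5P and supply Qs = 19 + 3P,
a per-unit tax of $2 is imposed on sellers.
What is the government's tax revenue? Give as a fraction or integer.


With tax on sellers, new supply: Qs' = 19 + 3(P - 2)
= 13 + 3P
New equilibrium quantity:
Q_new = 181/4
Tax revenue = tax * Q_new = 2 * 181/4 = 181/2

181/2


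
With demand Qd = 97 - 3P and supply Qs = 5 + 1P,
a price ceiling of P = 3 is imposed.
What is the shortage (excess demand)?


At P = 3:
Qd = 97 - 3*3 = 88
Qs = 5 + 1*3 = 8
Shortage = Qd - Qs = 88 - 8 = 80

80


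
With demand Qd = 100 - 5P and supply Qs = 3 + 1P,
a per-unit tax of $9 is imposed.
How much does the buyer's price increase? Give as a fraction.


With a per-unit tax, the buyer's price increase depends on relative slopes.
Supply slope: d = 1, Demand slope: b = 5
Buyer's price increase = d * tax / (b + d)
= 1 * 9 / (5 + 1)
= 9 / 6 = 3/2

3/2


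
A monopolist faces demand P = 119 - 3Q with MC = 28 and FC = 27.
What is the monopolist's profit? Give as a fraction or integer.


MR = MC: 119 - 6Q = 28
Q* = 91/6
P* = 119 - 3*91/6 = 147/2
Profit = (P* - MC)*Q* - FC
= (147/2 - 28)*91/6 - 27
= 91/2*91/6 - 27
= 8281/12 - 27 = 7957/12

7957/12


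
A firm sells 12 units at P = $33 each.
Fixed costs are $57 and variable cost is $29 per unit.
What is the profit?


Total Revenue = P * Q = 33 * 12 = $396
Total Cost = FC + VC*Q = 57 + 29*12 = $405
Profit = TR - TC = 396 - 405 = $-9

$-9


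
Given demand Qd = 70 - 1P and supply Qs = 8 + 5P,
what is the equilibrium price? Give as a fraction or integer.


At equilibrium, Qd = Qs.
70 - 1P = 8 + 5P
70 - 8 = 1P + 5P
62 = 6P
P* = 62/6 = 31/3

31/3


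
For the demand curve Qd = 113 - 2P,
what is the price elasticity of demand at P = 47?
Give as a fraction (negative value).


dQ/dP = -2
At P = 47: Q = 113 - 2*47 = 19
E = (dQ/dP)(P/Q) = (-2)(47/19) = -94/19

-94/19


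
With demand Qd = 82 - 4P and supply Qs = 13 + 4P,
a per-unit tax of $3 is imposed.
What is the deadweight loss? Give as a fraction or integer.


Pre-tax equilibrium quantity: Q* = 95/2
Post-tax equilibrium quantity: Q_tax = 83/2
Reduction in quantity: Q* - Q_tax = 6
DWL = (1/2) * tax * (Q* - Q_tax)
DWL = (1/2) * 3 * 6 = 9

9


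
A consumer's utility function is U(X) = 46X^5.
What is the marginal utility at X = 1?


MU = dU/dX = 46*5*X^(5-1)
MU = 230*X^4
At X = 1:
MU = 230 * 1^4
MU = 230 * 1 = 230

230


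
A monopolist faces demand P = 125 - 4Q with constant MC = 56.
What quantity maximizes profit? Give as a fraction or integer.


TR = P*Q = (125 - 4Q)Q = 125Q - 4Q^2
MR = dTR/dQ = 125 - 8Q
Set MR = MC:
125 - 8Q = 56
69 = 8Q
Q* = 69/8 = 69/8

69/8


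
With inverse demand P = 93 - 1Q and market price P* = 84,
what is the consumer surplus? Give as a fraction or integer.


Maximum willingness to pay (at Q=0): P_max = 93
Quantity demanded at P* = 84:
Q* = (93 - 84)/1 = 9
CS = (1/2) * Q* * (P_max - P*)
CS = (1/2) * 9 * (93 - 84)
CS = (1/2) * 9 * 9 = 81/2

81/2


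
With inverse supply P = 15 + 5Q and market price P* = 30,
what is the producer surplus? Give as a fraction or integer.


Minimum supply price (at Q=0): P_min = 15
Quantity supplied at P* = 30:
Q* = (30 - 15)/5 = 3
PS = (1/2) * Q* * (P* - P_min)
PS = (1/2) * 3 * (30 - 15)
PS = (1/2) * 3 * 15 = 45/2

45/2


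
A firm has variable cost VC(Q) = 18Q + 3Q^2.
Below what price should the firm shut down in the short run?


AVC(Q) = VC(Q)/Q = 18 + 3Q
AVC is increasing in Q, so minimum AVC is at Q -> 0+.
Min AVC = 18
The firm should shut down if P < 18.

18


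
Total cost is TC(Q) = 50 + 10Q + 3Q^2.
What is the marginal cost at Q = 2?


MC = dTC/dQ = 10 + 2*3*Q
At Q = 2:
MC = 10 + 6*2
MC = 10 + 12 = 22

22


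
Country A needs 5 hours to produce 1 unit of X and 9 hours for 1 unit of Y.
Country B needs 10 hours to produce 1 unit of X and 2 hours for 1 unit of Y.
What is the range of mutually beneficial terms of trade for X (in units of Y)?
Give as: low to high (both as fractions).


Opportunity cost of X for Country A = hours_X / hours_Y = 5/9 = 5/9 units of Y
Opportunity cost of X for Country B = hours_X / hours_Y = 10/2 = 5 units of Y
Terms of trade must be between the two opportunity costs.
Range: 5/9 to 5

5/9 to 5


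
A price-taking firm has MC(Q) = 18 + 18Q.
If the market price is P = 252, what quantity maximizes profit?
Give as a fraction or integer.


In perfect competition, profit is maximized where P = MC.
252 = 18 + 18Q
234 = 18Q
Q* = 234/18 = 13

13


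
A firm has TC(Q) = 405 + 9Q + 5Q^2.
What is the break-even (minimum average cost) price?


AC(Q) = 405/Q + 9 + 5Q
To minimize: dAC/dQ = -405/Q^2 + 5 = 0
Q^2 = 405/5 = 81
Q* = 9
Min AC = 405/9 + 9 + 5*9
Min AC = 45 + 9 + 45 = 99

99


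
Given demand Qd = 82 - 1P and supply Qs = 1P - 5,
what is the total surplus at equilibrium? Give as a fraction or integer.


Find equilibrium: 82 - 1P = 1P - 5
82 + 5 = 2P
P* = 87/2 = 87/2
Q* = 1*87/2 - 5 = 77/2
Inverse demand: P = 82 - Q/1, so P_max = 82
Inverse supply: P = 5 + Q/1, so P_min = 5
CS = (1/2) * 77/2 * (82 - 87/2) = 5929/8
PS = (1/2) * 77/2 * (87/2 - 5) = 5929/8
TS = CS + PS = 5929/8 + 5929/8 = 5929/4

5929/4


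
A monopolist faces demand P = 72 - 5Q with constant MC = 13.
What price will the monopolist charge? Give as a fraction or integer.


MR = 72 - 10Q
Set MR = MC: 72 - 10Q = 13
Q* = 59/10
Substitute into demand:
P* = 72 - 5*59/10 = 85/2

85/2


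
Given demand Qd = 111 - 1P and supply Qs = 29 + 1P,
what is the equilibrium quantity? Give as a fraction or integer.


First find equilibrium price:
111 - 1P = 29 + 1P
P* = 82/2 = 41
Then substitute into demand:
Q* = 111 - 1 * 41 = 70

70


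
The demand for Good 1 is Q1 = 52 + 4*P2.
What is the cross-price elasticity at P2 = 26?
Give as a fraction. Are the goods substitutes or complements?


dQ1/dP2 = 4
At P2 = 26: Q1 = 52 + 4*26 = 156
Exy = (dQ1/dP2)(P2/Q1) = 4 * 26 / 156 = 2/3
Since Exy > 0, the goods are substitutes.

2/3 (substitutes)


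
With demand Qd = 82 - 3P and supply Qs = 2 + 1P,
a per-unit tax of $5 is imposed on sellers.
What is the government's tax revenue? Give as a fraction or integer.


With tax on sellers, new supply: Qs' = 2 + 1(P - 5)
= 1P - 3
New equilibrium quantity:
Q_new = 73/4
Tax revenue = tax * Q_new = 5 * 73/4 = 365/4

365/4


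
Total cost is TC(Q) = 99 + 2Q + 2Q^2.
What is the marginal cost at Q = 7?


MC = dTC/dQ = 2 + 2*2*Q
At Q = 7:
MC = 2 + 4*7
MC = 2 + 28 = 30

30


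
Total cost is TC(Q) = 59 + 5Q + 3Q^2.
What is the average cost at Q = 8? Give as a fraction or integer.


TC(8) = 59 + 5*8 + 3*8^2
TC(8) = 59 + 40 + 192 = 291
AC = TC/Q = 291/8 = 291/8

291/8


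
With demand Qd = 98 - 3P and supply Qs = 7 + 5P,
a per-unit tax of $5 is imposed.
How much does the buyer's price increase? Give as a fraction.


With a per-unit tax, the buyer's price increase depends on relative slopes.
Supply slope: d = 5, Demand slope: b = 3
Buyer's price increase = d * tax / (b + d)
= 5 * 5 / (3 + 5)
= 25 / 8 = 25/8

25/8


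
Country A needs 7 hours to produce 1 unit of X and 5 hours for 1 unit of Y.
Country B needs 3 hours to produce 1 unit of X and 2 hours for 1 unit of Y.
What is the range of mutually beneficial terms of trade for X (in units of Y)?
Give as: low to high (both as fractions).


Opportunity cost of X for Country A = hours_X / hours_Y = 7/5 = 7/5 units of Y
Opportunity cost of X for Country B = hours_X / hours_Y = 3/2 = 3/2 units of Y
Terms of trade must be between the two opportunity costs.
Range: 7/5 to 3/2

7/5 to 3/2


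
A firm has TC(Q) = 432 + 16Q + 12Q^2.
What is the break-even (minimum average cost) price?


AC(Q) = 432/Q + 16 + 12Q
To minimize: dAC/dQ = -432/Q^2 + 12 = 0
Q^2 = 432/12 = 36
Q* = 6
Min AC = 432/6 + 16 + 12*6
Min AC = 72 + 16 + 72 = 160

160


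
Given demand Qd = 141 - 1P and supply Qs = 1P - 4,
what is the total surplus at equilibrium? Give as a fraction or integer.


Find equilibrium: 141 - 1P = 1P - 4
141 + 4 = 2P
P* = 145/2 = 145/2
Q* = 1*145/2 - 4 = 137/2
Inverse demand: P = 141 - Q/1, so P_max = 141
Inverse supply: P = 4 + Q/1, so P_min = 4
CS = (1/2) * 137/2 * (141 - 145/2) = 18769/8
PS = (1/2) * 137/2 * (145/2 - 4) = 18769/8
TS = CS + PS = 18769/8 + 18769/8 = 18769/4

18769/4


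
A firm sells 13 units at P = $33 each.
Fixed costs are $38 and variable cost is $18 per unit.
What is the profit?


Total Revenue = P * Q = 33 * 13 = $429
Total Cost = FC + VC*Q = 38 + 18*13 = $272
Profit = TR - TC = 429 - 272 = $157

$157


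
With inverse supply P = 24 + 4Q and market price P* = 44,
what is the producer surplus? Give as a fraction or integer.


Minimum supply price (at Q=0): P_min = 24
Quantity supplied at P* = 44:
Q* = (44 - 24)/4 = 5
PS = (1/2) * Q* * (P* - P_min)
PS = (1/2) * 5 * (44 - 24)
PS = (1/2) * 5 * 20 = 50

50


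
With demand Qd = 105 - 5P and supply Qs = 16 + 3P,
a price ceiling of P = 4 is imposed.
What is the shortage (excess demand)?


At P = 4:
Qd = 105 - 5*4 = 85
Qs = 16 + 3*4 = 28
Shortage = Qd - Qs = 85 - 28 = 57

57


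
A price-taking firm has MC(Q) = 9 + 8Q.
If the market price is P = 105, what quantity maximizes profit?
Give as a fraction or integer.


In perfect competition, profit is maximized where P = MC.
105 = 9 + 8Q
96 = 8Q
Q* = 96/8 = 12

12


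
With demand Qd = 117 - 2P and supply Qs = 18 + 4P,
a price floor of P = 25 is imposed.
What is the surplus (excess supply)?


At P = 25:
Qd = 117 - 2*25 = 67
Qs = 18 + 4*25 = 118
Surplus = Qs - Qd = 118 - 67 = 51

51


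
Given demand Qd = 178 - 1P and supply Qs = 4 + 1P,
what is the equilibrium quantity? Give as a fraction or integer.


First find equilibrium price:
178 - 1P = 4 + 1P
P* = 174/2 = 87
Then substitute into demand:
Q* = 178 - 1 * 87 = 91

91


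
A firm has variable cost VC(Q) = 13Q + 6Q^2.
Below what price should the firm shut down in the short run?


AVC(Q) = VC(Q)/Q = 13 + 6Q
AVC is increasing in Q, so minimum AVC is at Q -> 0+.
Min AVC = 13
The firm should shut down if P < 13.

13


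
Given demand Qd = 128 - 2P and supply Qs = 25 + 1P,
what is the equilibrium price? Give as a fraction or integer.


At equilibrium, Qd = Qs.
128 - 2P = 25 + 1P
128 - 25 = 2P + 1P
103 = 3P
P* = 103/3 = 103/3

103/3


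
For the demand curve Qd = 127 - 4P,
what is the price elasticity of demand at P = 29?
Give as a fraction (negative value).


dQ/dP = -4
At P = 29: Q = 127 - 4*29 = 11
E = (dQ/dP)(P/Q) = (-4)(29/11) = -116/11

-116/11


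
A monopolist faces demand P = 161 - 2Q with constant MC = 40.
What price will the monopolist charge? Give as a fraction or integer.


MR = 161 - 4Q
Set MR = MC: 161 - 4Q = 40
Q* = 121/4
Substitute into demand:
P* = 161 - 2*121/4 = 201/2

201/2


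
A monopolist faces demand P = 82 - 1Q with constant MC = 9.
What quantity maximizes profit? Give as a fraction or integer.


TR = P*Q = (82 - 1Q)Q = 82Q - 1Q^2
MR = dTR/dQ = 82 - 2Q
Set MR = MC:
82 - 2Q = 9
73 = 2Q
Q* = 73/2 = 73/2

73/2


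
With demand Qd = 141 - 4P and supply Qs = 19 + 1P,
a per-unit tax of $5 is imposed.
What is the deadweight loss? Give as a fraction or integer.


Pre-tax equilibrium quantity: Q* = 217/5
Post-tax equilibrium quantity: Q_tax = 197/5
Reduction in quantity: Q* - Q_tax = 4
DWL = (1/2) * tax * (Q* - Q_tax)
DWL = (1/2) * 5 * 4 = 10

10


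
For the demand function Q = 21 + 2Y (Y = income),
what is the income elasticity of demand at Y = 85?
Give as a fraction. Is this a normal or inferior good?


dQ/dY = 2
At Y = 85: Q = 21 + 2*85 = 191
Ey = (dQ/dY)(Y/Q) = 2 * 85 / 191 = 170/191
Since Ey > 0, this is a normal good.

170/191 (normal good)


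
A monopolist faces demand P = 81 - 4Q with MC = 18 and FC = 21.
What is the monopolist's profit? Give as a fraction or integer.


MR = MC: 81 - 8Q = 18
Q* = 63/8
P* = 81 - 4*63/8 = 99/2
Profit = (P* - MC)*Q* - FC
= (99/2 - 18)*63/8 - 21
= 63/2*63/8 - 21
= 3969/16 - 21 = 3633/16

3633/16


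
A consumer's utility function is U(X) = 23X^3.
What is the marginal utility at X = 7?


MU = dU/dX = 23*3*X^(3-1)
MU = 69*X^2
At X = 7:
MU = 69 * 7^2
MU = 69 * 49 = 3381

3381


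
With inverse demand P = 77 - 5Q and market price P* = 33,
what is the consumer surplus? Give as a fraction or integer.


Maximum willingness to pay (at Q=0): P_max = 77
Quantity demanded at P* = 33:
Q* = (77 - 33)/5 = 44/5
CS = (1/2) * Q* * (P_max - P*)
CS = (1/2) * 44/5 * (77 - 33)
CS = (1/2) * 44/5 * 44 = 968/5

968/5


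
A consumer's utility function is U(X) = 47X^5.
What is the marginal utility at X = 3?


MU = dU/dX = 47*5*X^(5-1)
MU = 235*X^4
At X = 3:
MU = 235 * 3^4
MU = 235 * 81 = 19035

19035


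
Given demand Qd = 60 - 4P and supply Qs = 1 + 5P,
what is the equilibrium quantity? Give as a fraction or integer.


First find equilibrium price:
60 - 4P = 1 + 5P
P* = 59/9 = 59/9
Then substitute into demand:
Q* = 60 - 4 * 59/9 = 304/9

304/9


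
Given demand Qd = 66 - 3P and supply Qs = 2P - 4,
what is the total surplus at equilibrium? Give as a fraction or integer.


Find equilibrium: 66 - 3P = 2P - 4
66 + 4 = 5P
P* = 70/5 = 14
Q* = 2*14 - 4 = 24
Inverse demand: P = 22 - Q/3, so P_max = 22
Inverse supply: P = 2 + Q/2, so P_min = 2
CS = (1/2) * 24 * (22 - 14) = 96
PS = (1/2) * 24 * (14 - 2) = 144
TS = CS + PS = 96 + 144 = 240

240


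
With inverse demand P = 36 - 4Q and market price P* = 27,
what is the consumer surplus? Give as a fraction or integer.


Maximum willingness to pay (at Q=0): P_max = 36
Quantity demanded at P* = 27:
Q* = (36 - 27)/4 = 9/4
CS = (1/2) * Q* * (P_max - P*)
CS = (1/2) * 9/4 * (36 - 27)
CS = (1/2) * 9/4 * 9 = 81/8

81/8


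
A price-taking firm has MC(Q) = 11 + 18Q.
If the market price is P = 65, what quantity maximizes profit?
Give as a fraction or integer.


In perfect competition, profit is maximized where P = MC.
65 = 11 + 18Q
54 = 18Q
Q* = 54/18 = 3

3


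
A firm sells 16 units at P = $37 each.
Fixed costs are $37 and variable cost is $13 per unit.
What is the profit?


Total Revenue = P * Q = 37 * 16 = $592
Total Cost = FC + VC*Q = 37 + 13*16 = $245
Profit = TR - TC = 592 - 245 = $347

$347
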